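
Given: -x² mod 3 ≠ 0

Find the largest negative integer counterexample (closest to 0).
Testing negative integers from -1 downward:
x = -1: LHS = (-(-1)²) mod 3 = (-1) mod 3 = 2; 2 ≠ 0 — holds
x = -2: LHS = (-(-2)²) mod 3 = (-4) mod 3 = 2; 2 ≠ 0 — holds
x = -3: LHS = (-(-3)²) mod 3 = (-9) mod 3 = 0; 0 ≠ 0 — FAILS  ← closest negative counterexample to 0

Answer: x = -3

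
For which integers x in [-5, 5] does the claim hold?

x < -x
Holds for: {-5, -4, -3, -2, -1}
Fails for: {0, 1, 2, 3, 4, 5}

Answer: {-5, -4, -3, -2, -1}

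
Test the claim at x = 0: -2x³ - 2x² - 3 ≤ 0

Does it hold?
x = 0: LHS = -2·0³ - 2·0² - 3 = -3; -3 ≤ 0 — holds

The relation is satisfied at x = 0.

Answer: Yes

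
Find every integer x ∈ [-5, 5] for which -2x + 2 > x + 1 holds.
Holds for: {-5, -4, -3, -2, -1, 0}
Fails for: {1, 2, 3, 4, 5}

Answer: {-5, -4, -3, -2, -1, 0}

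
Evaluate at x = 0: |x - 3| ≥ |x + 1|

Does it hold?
x = 0: LHS = |0 - 3| = |-3| = 3, RHS = |0 + 1| = |1| = 1; 3 ≥ 1 — holds

The relation is satisfied at x = 0.

Answer: Yes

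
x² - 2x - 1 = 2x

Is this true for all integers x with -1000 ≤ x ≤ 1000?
The claim fails at x = 0:
x = 0: LHS = 0² - 2·0 - 1 = -1, RHS = 2·0 = 0; -1 = 0 — FAILS

Because a single integer refutes it, the statement is false.

Answer: False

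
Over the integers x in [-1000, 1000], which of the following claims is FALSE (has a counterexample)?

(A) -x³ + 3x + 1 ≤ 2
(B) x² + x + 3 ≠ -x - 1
(A) x = 1: LHS = -1³ + 3·1 + 1 = 3; 3 ≤ 2 — FAILS

(B) Over all integers in [-1000, 1000], LHS − RHS is always positive; it is smallest at x = -1, where it equals 3:
x = -1: LHS = (-1)² + (-1) + 3 = 3, RHS = -(-1) - 1 = 0; 3 ≠ 0 — holds
At the ends of the range:
x = -1000: LHS = (-1000)² + (-1000) + 3 = 999003, RHS = -(-1000) - 1 = 999; 999003 ≠ 999 — holds
x = 1000: LHS = 1000² + 1000 + 3 = 1001003, RHS = -1000 - 1 = -1001; 1001003 ≠ -1001 — holds
Hence LHS − RHS is never 0, i.e. the two sides are never equal, so the relation holds for every integer in [-1000, 1000].

Only (A) has a counterexample.

Answer: A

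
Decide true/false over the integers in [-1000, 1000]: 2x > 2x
The claim fails at x = 0:
x = 0: LHS = 2·0 = 0, RHS = 2·0 = 0; 0 > 0 — FAILS

Because a single integer refutes it, the statement is false.

Answer: False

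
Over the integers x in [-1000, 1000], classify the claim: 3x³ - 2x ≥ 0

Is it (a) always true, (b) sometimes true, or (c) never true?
Holds at x = 0: LHS = 3·0³ - 2·0 = 0; 0 ≥ 0 — holds
Fails at x = -1: LHS = 3·(-1)³ - 2·(-1) = -1; -1 ≥ 0 — FAILS
It is satisfied by some integers in the range but not all.

Answer: Sometimes true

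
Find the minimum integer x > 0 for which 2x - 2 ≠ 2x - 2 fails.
Testing positive integers:
x = 1: LHS = 2·1 - 2 = 0, RHS = 2·1 - 2 = 0; 0 ≠ 0 — FAILS  ← smallest positive counterexample

Answer: x = 1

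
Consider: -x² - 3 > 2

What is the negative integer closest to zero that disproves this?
Testing negative integers from -1 downward:
x = -1: LHS = -(-1)² - 3 = -4; -4 > 2 — FAILS  ← closest negative counterexample to 0

Answer: x = -1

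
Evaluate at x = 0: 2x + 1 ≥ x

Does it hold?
x = 0: LHS = 2·0 + 1 = 1; 1 ≥ 0 — holds

The relation is satisfied at x = 0.

Answer: Yes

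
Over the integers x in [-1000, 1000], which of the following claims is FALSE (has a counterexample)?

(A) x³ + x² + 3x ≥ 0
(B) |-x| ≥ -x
(A) x = -1: LHS = (-1)³ + (-1)² + 3·(-1) = -3; -3 ≥ 0 — FAILS

(B) Over all integers in [-1000, 1000], LHS − RHS is smallest at x = 0, where it equals 0:
x = 0: LHS = |-0| = |0| = 0, RHS = -0 = 0; 0 ≥ 0 — holds
At the ends of the range:
x = -1000: LHS = |-(-1000)| = |1000| = 1000, RHS = -(-1000) = 1000; 1000 ≥ 1000 — holds
x = 1000: LHS = |-1000| = 1000; 1000 ≥ -1000 — holds
Hence LHS − RHS is never negative, i.e. LHS ≥ RHS throughout, so the relation holds for every integer in [-1000, 1000].

Only (A) has a counterexample.

Answer: A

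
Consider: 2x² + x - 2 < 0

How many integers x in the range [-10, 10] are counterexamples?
Counterexamples in [-10, 10]: {-10, -9, -8, -7, -6, -5, -4, -3, -2, 1, 2, 3, 4, 5, 6, 7, 8, 9, 10}.

Counting them gives 19 values.

Answer: 19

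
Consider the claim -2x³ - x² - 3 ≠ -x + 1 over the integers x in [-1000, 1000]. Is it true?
Track d = LHS − RHS over the integers in [-1000, 1000]. Equality would need d = 0, but d changes sign only between consecutive integers, jumping over 0:
x = -2: LHS = -2·(-2)³ - (-2)² - 3 = 9, RHS = -(-2) + 1 = 3; 9 ≠ 3 — holds  (d = 6)
x = -1: LHS = -2·(-1)³ - (-1)² - 3 = -2, RHS = -(-1) + 1 = 2; -2 ≠ 2 — holds  (d = -4)
Away from these crossings d keeps a constant sign, and checking every integer in [-1000, 1000] confirms d ≠ 0 throughout. Hence the two sides are never equal, so the relation holds for every integer in [-1000, 1000].

No counterexample exists.

Answer: True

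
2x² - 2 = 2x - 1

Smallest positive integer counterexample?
Testing positive integers:
x = 1: LHS = 2·1² - 2 = 0, RHS = 2·1 - 1 = 1; 0 = 1 — FAILS  ← smallest positive counterexample

Answer: x = 1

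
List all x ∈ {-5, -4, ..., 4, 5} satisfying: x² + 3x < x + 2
Holds for: {-2, -1, 0}
Fails for: {-5, -4, -3, 1, 2, 3, 4, 5}

Answer: {-2, -1, 0}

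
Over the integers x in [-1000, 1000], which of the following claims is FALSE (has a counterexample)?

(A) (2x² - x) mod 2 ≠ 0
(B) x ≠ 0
(A) x = 0: LHS = (2·0² - 0) mod 2 = 0 mod 2 = 0; 0 ≠ 0 — FAILS
(B) x = 0: 0 ≠ 0 — FAILS

Answer: Both A and B are false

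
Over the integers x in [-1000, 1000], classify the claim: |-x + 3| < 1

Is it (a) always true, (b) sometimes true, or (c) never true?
Holds at x = 3: LHS = |-3 + 3| = |0| = 0; 0 < 1 — holds
Fails at x = 0: LHS = |-0 + 3| = |3| = 3; 3 < 1 — FAILS
It is satisfied by some integers in the range but not all.

Answer: Sometimes true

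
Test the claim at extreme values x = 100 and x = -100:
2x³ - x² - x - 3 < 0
x = 100: LHS = 2·100³ - 100² - 100 - 3 = 1989897; 1989897 < 0 — FAILS
x = -100: LHS = 2·(-100)³ - (-100)² - (-100) - 3 = -2009903; -2009903 < 0 — holds

Answer: Partially: fails for x = 100, holds for x = -100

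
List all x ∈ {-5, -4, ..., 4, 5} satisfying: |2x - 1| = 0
Over all integers in [-5, 5], LHS − RHS is always positive; it is smallest at x = 0, where it equals 1:
x = 0: LHS = |2·0 - 1| = |-1| = 1; 1 = 0 — FAILS
At the ends of the range:
x = -5: LHS = |2·(-5) - 1| = |-11| = 11; 11 = 0 — FAILS
x = 5: LHS = |2·5 - 1| = |9| = 9; 9 = 0 — FAILS
Hence LHS − RHS is never 0, i.e. the two sides are never equal, so the claimed relation (=) fails for every integer in [-5, 5].

Answer: None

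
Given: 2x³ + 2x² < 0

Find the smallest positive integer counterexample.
Testing positive integers:
x = 1: LHS = 2·1³ + 2·1² = 4; 4 < 0 — FAILS  ← smallest positive counterexample

Answer: x = 1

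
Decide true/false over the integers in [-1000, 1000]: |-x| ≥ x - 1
Over all integers in [-1000, 1000], LHS − RHS is smallest at x = 0, where it equals 1:
x = 0: LHS = |-0| = |0| = 0, RHS = 0 - 1 = -1; 0 ≥ -1 — holds
At the ends of the range:
x = -1000: LHS = |-(-1000)| = |1000| = 1000, RHS = (-1000) - 1 = -1001; 1000 ≥ -1001 — holds
x = 1000: LHS = |-1000| = 1000, RHS = 1000 - 1 = 999; 1000 ≥ 999 — holds
Hence LHS − RHS is never negative, i.e. LHS ≥ RHS throughout, so the relation holds for every integer in [-1000, 1000].

No counterexample exists.

Answer: True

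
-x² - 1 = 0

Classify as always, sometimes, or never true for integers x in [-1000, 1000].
Over all integers in [-1000, 1000], LHS − RHS is always negative; it is closest to 0 at x = 0, where it equals -1:
x = 0: LHS = -0² - 1 = -1; -1 = 0 — FAILS
At the ends of the range:
x = -1000: LHS = -(-1000)² - 1 = -1000001; -1000001 = 0 — FAILS
x = 1000: LHS = -1000² - 1 = -1000001; -1000001 = 0 — FAILS
Hence LHS − RHS is never 0, i.e. the two sides are never equal, so the claimed relation (=) fails for every integer in [-1000, 1000].

No integer in the range satisfies it.

Answer: Never true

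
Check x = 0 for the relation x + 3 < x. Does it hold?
x = 0: LHS = 0 + 3 = 3; 3 < 0 — FAILS

The relation fails at x = 0, so x = 0 is a counterexample.

Answer: No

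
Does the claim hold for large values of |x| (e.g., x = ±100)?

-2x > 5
x = 100: LHS = -2·100 = -200; -200 > 5 — FAILS
x = -100: LHS = -2·(-100) = 200; 200 > 5 — holds

Answer: Partially: fails for x = 100, holds for x = -100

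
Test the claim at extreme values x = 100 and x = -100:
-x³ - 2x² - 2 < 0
x = 100: LHS = -100³ - 2·100² - 2 = -1020002; -1020002 < 0 — holds
x = -100: LHS = -(-100)³ - 2·(-100)² - 2 = 979998; 979998 < 0 — FAILS

Answer: Partially: holds for x = 100, fails for x = -100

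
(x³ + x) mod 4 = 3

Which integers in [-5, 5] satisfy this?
For a polynomial with integer coefficients, its value mod 4 depends only on x mod 4, so it suffices to check one representative of each residue class, x = 0, 1, 2, 3:
x = 0: LHS = (0³ + 0) mod 4 = 0 mod 4 = 0; 0 = 3 — FAILS
x = 1: LHS = (1³ + 1) mod 4 = 2 mod 4 = 2; 2 = 3 — FAILS
x = 2: LHS = (2³ + 2) mod 4 = 10 mod 4 = 2; 2 = 3 — FAILS
x = 3: LHS = (3³ + 3) mod 4 = 30 mod 4 = 2; 2 = 3 — FAILS
The relation fails in every residue class, so the claimed relation (=) fails for every integer in [-5, 5].

Answer: None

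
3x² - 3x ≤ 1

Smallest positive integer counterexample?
Testing positive integers:
x = 1: LHS = 3·1² - 3·1 = 0; 0 ≤ 1 — holds
x = 2: LHS = 3·2² - 3·2 = 6; 6 ≤ 1 — FAILS  ← smallest positive counterexample

Answer: x = 2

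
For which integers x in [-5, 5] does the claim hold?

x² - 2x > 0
Holds for: {-5, -4, -3, -2, -1, 3, 4, 5}
Fails for: {0, 1, 2}

Answer: {-5, -4, -3, -2, -1, 3, 4, 5}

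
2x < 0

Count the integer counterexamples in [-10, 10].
Counterexamples in [-10, 10]: {0, 1, 2, 3, 4, 5, 6, 7, 8, 9, 10}.

Counting them gives 11 values.

Answer: 11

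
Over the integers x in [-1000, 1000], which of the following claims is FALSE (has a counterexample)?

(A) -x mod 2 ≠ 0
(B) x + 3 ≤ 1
(A) x = 0: LHS = (-0) mod 2 = 0 mod 2 = 0; 0 ≠ 0 — FAILS
(B) x = 0: LHS = 0 + 3 = 3; 3 ≤ 1 — FAILS

Answer: Both A and B are false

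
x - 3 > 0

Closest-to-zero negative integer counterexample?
Testing negative integers from -1 downward:
x = -1: LHS = (-1) - 3 = -4; -4 > 0 — FAILS  ← closest negative counterexample to 0

Answer: x = -1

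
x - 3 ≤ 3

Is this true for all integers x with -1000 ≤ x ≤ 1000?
The claim fails at x = 7:
x = 7: LHS = 7 - 3 = 4; 4 ≤ 3 — FAILS

Because a single integer refutes it, the statement is false.

Answer: False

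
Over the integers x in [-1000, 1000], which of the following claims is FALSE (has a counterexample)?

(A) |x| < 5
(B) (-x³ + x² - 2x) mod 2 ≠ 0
(A) x = 5: LHS = |5| = 5; 5 < 5 — FAILS
(B) x = 0: LHS = (-0³ + 0² - 2·0) mod 2 = 0 mod 2 = 0; 0 ≠ 0 — FAILS

Answer: Both A and B are false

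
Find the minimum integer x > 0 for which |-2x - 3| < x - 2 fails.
Testing positive integers:
x = 1: LHS = |-2·1 - 3| = |-5| = 5, RHS = 1 - 2 = -1; 5 < -1 — FAILS  ← smallest positive counterexample

Answer: x = 1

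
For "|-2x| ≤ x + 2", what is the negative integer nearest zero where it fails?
Testing negative integers from -1 downward:
x = -1: LHS = |-2·(-1)| = |2| = 2, RHS = (-1) + 2 = 1; 2 ≤ 1 — FAILS  ← closest negative counterexample to 0

Answer: x = -1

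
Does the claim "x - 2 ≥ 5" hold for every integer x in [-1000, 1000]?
The claim fails at x = 0:
x = 0: LHS = 0 - 2 = -2; -2 ≥ 5 — FAILS

Because a single integer refutes it, the statement is false.

Answer: False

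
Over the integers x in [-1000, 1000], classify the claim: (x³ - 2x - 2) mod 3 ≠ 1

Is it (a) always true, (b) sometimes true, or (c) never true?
Holds at x = 1: LHS = (1³ - 2·1 - 2) mod 3 = (-3) mod 3 = 0; 0 ≠ 1 — holds
Fails at x = 0: LHS = (0³ - 2·0 - 2) mod 3 = (-2) mod 3 = 1; 1 ≠ 1 — FAILS
It is satisfied by some integers in the range but not all.

Answer: Sometimes true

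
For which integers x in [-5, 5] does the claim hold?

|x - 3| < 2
Holds for: {2, 3, 4}
Fails for: {-5, -4, -3, -2, -1, 0, 1, 5}

Answer: {2, 3, 4}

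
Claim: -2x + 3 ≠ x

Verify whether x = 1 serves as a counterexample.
Substitute x = 1 into the relation:
x = 1: LHS = -2·1 + 3 = 1; 1 ≠ 1 — FAILS

Since the claim fails at x = 1, this value is a counterexample.

Answer: Yes, x = 1 is a counterexample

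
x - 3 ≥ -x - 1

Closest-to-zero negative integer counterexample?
Testing negative integers from -1 downward:
x = -1: LHS = (-1) - 3 = -4, RHS = -(-1) - 1 = 0; -4 ≥ 0 — FAILS  ← closest negative counterexample to 0

Answer: x = -1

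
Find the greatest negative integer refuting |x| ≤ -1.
Testing negative integers from -1 downward:
x = -1: LHS = |-1| = 1; 1 ≤ -1 — FAILS  ← closest negative counterexample to 0

Answer: x = -1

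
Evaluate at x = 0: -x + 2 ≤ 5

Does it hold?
x = 0: LHS = -0 + 2 = 2; 2 ≤ 5 — holds

The relation is satisfied at x = 0.

Answer: Yes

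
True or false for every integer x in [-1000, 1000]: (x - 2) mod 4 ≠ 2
The claim fails at x = 0:
x = 0: LHS = (0 - 2) mod 4 = (-2) mod 4 = 2; 2 ≠ 2 — FAILS

Because a single integer refutes it, the statement is false.

Answer: False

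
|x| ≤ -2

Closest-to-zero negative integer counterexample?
Testing negative integers from -1 downward:
x = -1: LHS = |-1| = 1; 1 ≤ -2 — FAILS  ← closest negative counterexample to 0

Answer: x = -1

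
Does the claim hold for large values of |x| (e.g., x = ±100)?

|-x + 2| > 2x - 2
x = 100: LHS = |-100 + 2| = |-98| = 98, RHS = 2·100 - 2 = 198; 98 > 198 — FAILS
x = -100: LHS = |-(-100) + 2| = |102| = 102, RHS = 2·(-100) - 2 = -202; 102 > -202 — holds

Answer: Partially: fails for x = 100, holds for x = -100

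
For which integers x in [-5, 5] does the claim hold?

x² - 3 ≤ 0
Holds for: {-1, 0, 1}
Fails for: {-5, -4, -3, -2, 2, 3, 4, 5}

Answer: {-1, 0, 1}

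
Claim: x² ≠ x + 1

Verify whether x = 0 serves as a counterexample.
Substitute x = 0 into the relation:
x = 0: LHS = 0² = 0, RHS = 0 + 1 = 1; 0 ≠ 1 — holds

The relation holds at x = 0, so it is not a counterexample.

Answer: No, x = 0 is not a counterexample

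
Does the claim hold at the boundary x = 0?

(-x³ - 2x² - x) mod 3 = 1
x = 0: LHS = (-0³ - 2·0² - 0) mod 3 = 0 mod 3 = 0; 0 = 1 — FAILS

The relation fails at x = 0, so x = 0 is a counterexample.

Answer: No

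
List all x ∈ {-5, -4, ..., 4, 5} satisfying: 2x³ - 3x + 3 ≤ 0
Holds for: {-5, -4, -3, -2}
Fails for: {-1, 0, 1, 2, 3, 4, 5}

Answer: {-5, -4, -3, -2}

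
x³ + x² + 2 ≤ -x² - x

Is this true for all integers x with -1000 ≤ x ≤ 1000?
The claim fails at x = 0:
x = 0: LHS = 0³ + 0² + 2 = 2, RHS = -0² - 0 = 0; 2 ≤ 0 — FAILS

Because a single integer refutes it, the statement is false.

Answer: False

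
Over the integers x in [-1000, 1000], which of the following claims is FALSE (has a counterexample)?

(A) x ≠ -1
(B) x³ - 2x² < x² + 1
(A) x = -1: -1 ≠ -1 — FAILS
(B) x = 4: LHS = 4³ - 2·4² = 32, RHS = 4² + 1 = 17; 32 < 17 — FAILS

Answer: Both A and B are false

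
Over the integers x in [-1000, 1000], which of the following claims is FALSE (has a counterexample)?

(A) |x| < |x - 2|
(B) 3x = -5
(A) x = 1: LHS = |1| = 1, RHS = |1 - 2| = |-1| = 1; 1 < 1 — FAILS
(B) x = 0: LHS = 3·0 = 0; 0 = -5 — FAILS

Answer: Both A and B are false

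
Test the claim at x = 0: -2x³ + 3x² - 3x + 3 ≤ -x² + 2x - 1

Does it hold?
x = 0: LHS = -2·0³ + 3·0² - 3·0 + 3 = 3, RHS = -0² + 2·0 - 1 = -1; 3 ≤ -1 — FAILS

The relation fails at x = 0, so x = 0 is a counterexample.

Answer: No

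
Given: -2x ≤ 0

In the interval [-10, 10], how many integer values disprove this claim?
Counterexamples in [-10, 10]: {-10, -9, -8, -7, -6, -5, -4, -3, -2, -1}.

Counting them gives 10 values.

Answer: 10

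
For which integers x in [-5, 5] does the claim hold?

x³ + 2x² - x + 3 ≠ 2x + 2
Track d = LHS − RHS over the integers in [-5, 5]. Equality would need d = 0, but d changes sign only between consecutive integers, jumping over 0:
x = -4: LHS = (-4)³ + 2·(-4)² - (-4) + 3 = -25, RHS = 2·(-4) + 2 = -6; -25 ≠ -6 — holds  (d = -19)
x = -3: LHS = (-3)³ + 2·(-3)² - (-3) + 3 = -3, RHS = 2·(-3) + 2 = -4; -3 ≠ -4 — holds  (d = 1)
Away from these crossings d keeps a constant sign, and checking every integer in [-5, 5] confirms d ≠ 0 throughout. Hence the two sides are never equal, so the relation holds for every integer in [-5, 5].

Answer: All integers in [-5, 5]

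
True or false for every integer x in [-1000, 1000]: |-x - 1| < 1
The claim fails at x = 0:
x = 0: LHS = |-0 - 1| = |-1| = 1; 1 < 1 — FAILS

Because a single integer refutes it, the statement is false.

Answer: False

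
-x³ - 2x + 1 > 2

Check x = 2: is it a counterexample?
Substitute x = 2 into the relation:
x = 2: LHS = -2³ - 2·2 + 1 = -11; -11 > 2 — FAILS

Since the claim fails at x = 2, this value is a counterexample.

Answer: Yes, x = 2 is a counterexample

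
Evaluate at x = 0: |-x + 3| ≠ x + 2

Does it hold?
x = 0: LHS = |-0 + 3| = |3| = 3, RHS = 0 + 2 = 2; 3 ≠ 2 — holds

The relation is satisfied at x = 0.

Answer: Yes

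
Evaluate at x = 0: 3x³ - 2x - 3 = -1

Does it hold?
x = 0: LHS = 3·0³ - 2·0 - 3 = -3; -3 = -1 — FAILS

The relation fails at x = 0, so x = 0 is a counterexample.

Answer: No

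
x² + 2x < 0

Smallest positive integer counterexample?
Testing positive integers:
x = 1: LHS = 1² + 2·1 = 3; 3 < 0 — FAILS  ← smallest positive counterexample

Answer: x = 1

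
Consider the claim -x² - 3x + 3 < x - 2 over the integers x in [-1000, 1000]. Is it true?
The claim fails at x = 0:
x = 0: LHS = -0² - 3·0 + 3 = 3, RHS = 0 - 2 = -2; 3 < -2 — FAILS

Because a single integer refutes it, the statement is false.

Answer: False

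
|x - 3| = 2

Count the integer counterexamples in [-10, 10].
Counterexamples in [-10, 10]: {-10, -9, -8, -7, -6, -5, -4, -3, -2, -1, 0, 2, 3, 4, 6, 7, 8, 9, 10}.

Counting them gives 19 values.

Answer: 19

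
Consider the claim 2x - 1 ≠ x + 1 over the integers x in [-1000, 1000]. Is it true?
The claim fails at x = 2:
x = 2: LHS = 2·2 - 1 = 3, RHS = 2 + 1 = 3; 3 ≠ 3 — FAILS

Because a single integer refutes it, the statement is false.

Answer: False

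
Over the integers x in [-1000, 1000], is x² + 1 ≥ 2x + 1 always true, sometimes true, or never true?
Holds at x = 0: LHS = 0² + 1 = 1, RHS = 2·0 + 1 = 1; 1 ≥ 1 — holds
Fails at x = 1: LHS = 1² + 1 = 2, RHS = 2·1 + 1 = 3; 2 ≥ 3 — FAILS
It is satisfied by some integers in the range but not all.

Answer: Sometimes true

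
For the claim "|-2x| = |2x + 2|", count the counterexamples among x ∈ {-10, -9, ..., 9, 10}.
Counterexamples in [-10, 10]: {-10, -9, -8, -7, -6, -5, -4, -3, -2, -1, 0, 1, 2, 3, 4, 5, 6, 7, 8, 9, 10}.

Counting them gives 21 values.

Answer: 21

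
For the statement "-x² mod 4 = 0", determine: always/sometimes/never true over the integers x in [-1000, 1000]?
Holds at x = 0: LHS = (-0²) mod 4 = 0 mod 4 = 0; 0 = 0 — holds
Fails at x = 1: LHS = (-1²) mod 4 = (-1) mod 4 = 3; 3 = 0 — FAILS
It is satisfied by some integers in the range but not all.

Answer: Sometimes true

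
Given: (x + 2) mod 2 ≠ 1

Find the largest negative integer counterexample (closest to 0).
Testing negative integers from -1 downward:
x = -1: LHS = ((-1) + 2) mod 2 = 1 mod 2 = 1; 1 ≠ 1 — FAILS  ← closest negative counterexample to 0

Answer: x = -1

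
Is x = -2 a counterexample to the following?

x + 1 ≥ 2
Substitute x = -2 into the relation:
x = -2: LHS = (-2) + 1 = -1; -1 ≥ 2 — FAILS

Since the claim fails at x = -2, this value is a counterexample.

Answer: Yes, x = -2 is a counterexample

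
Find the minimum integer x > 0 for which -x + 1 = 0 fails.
Testing positive integers:
x = 1: LHS = -1 + 1 = 0; 0 = 0 — holds
x = 2: LHS = -2 + 1 = -1; -1 = 0 — FAILS  ← smallest positive counterexample

Answer: x = 2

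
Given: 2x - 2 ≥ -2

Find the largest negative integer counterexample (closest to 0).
Testing negative integers from -1 downward:
x = -1: LHS = 2·(-1) - 2 = -4; -4 ≥ -2 — FAILS  ← closest negative counterexample to 0

Answer: x = -1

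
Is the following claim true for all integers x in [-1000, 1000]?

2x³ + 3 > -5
The claim fails at x = -2:
x = -2: LHS = 2·(-2)³ + 3 = -13; -13 > -5 — FAILS

Because a single integer refutes it, the statement is false.

Answer: False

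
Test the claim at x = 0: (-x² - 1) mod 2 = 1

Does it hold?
x = 0: LHS = (-0² - 1) mod 2 = (-1) mod 2 = 1; 1 = 1 — holds

The relation is satisfied at x = 0.

Answer: Yes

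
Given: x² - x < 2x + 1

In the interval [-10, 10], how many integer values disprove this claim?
Counterexamples in [-10, 10]: {-10, -9, -8, -7, -6, -5, -4, -3, -2, -1, 4, 5, 6, 7, 8, 9, 10}.

Counting them gives 17 values.

Answer: 17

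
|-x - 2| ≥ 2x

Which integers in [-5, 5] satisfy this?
Holds for: {-5, -4, -3, -2, -1, 0, 1, 2}
Fails for: {3, 4, 5}

Answer: {-5, -4, -3, -2, -1, 0, 1, 2}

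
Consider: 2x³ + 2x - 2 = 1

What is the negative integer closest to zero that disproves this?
Testing negative integers from -1 downward:
x = -1: LHS = 2·(-1)³ + 2·(-1) - 2 = -6; -6 = 1 — FAILS  ← closest negative counterexample to 0

Answer: x = -1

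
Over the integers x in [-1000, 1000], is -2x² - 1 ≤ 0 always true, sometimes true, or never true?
Over all integers in [-1000, 1000], LHS − RHS is largest at x = 0, where it equals -1:
x = 0: LHS = -2·0² - 1 = -1; -1 ≤ 0 — holds
At the ends of the range:
x = -1000: LHS = -2·(-1000)² - 1 = -2000001; -2000001 ≤ 0 — holds
x = 1000: LHS = -2·1000² - 1 = -2000001; -2000001 ≤ 0 — holds
Hence LHS − RHS is never positive, i.e. LHS ≤ RHS throughout, so the relation holds for every integer in [-1000, 1000].

No counterexample exists.

Answer: Always true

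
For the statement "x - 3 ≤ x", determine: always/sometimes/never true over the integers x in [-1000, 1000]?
Over all integers in [-1000, 1000], LHS − RHS is largest at x = 0, where it equals -3:
x = 0: LHS = 0 - 3 = -3; -3 ≤ 0 — holds
At the ends of the range:
x = -1000: LHS = (-1000) - 3 = -1003; -1003 ≤ -1000 — holds
x = 1000: LHS = 1000 - 3 = 997; 997 ≤ 1000 — holds
Hence LHS − RHS is never positive, i.e. LHS ≤ RHS throughout, so the relation holds for every integer in [-1000, 1000].

No counterexample exists.

Answer: Always true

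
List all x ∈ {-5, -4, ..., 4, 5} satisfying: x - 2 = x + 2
Over all integers in [-5, 5], LHS − RHS is always negative; it is closest to 0 at x = 0, where it equals -4:
x = 0: LHS = 0 - 2 = -2, RHS = 0 + 2 = 2; -2 = 2 — FAILS
At the ends of the range:
x = -5: LHS = (-5) - 2 = -7, RHS = (-5) + 2 = -3; -7 = -3 — FAILS
x = 5: LHS = 5 - 2 = 3, RHS = 5 + 2 = 7; 3 = 7 — FAILS
Hence LHS − RHS is never 0, i.e. the two sides are never equal, so the claimed relation (=) fails for every integer in [-5, 5].

Answer: None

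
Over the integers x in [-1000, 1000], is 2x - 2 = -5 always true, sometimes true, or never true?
Track d = LHS − RHS over the integers in [-1000, 1000]. Equality would need d = 0, but d changes sign only between consecutive integers, jumping over 0:
x = -2: LHS = 2·(-2) - 2 = -6; -6 = -5 — FAILS  (d = -1)
x = -1: LHS = 2·(-1) - 2 = -4; -4 = -5 — FAILS  (d = 1)
Away from these crossings d keeps a constant sign, and checking every integer in [-1000, 1000] confirms d ≠ 0 throughout. Hence the two sides are never equal, so the claimed relation (=) fails for every integer in [-1000, 1000].

No integer in the range satisfies it.

Answer: Never true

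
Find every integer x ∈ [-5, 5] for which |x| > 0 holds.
Holds for: {-5, -4, -3, -2, -1, 1, 2, 3, 4, 5}
Fails for: {0}

Answer: {-5, -4, -3, -2, -1, 1, 2, 3, 4, 5}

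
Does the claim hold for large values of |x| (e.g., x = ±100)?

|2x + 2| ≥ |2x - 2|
x = 100: LHS = |2·100 + 2| = |202| = 202, RHS = |2·100 - 2| = |198| = 198; 202 ≥ 198 — holds
x = -100: LHS = |2·(-100) + 2| = |-198| = 198, RHS = |2·(-100) - 2| = |-202| = 202; 198 ≥ 202 — FAILS

Answer: Partially: holds for x = 100, fails for x = -100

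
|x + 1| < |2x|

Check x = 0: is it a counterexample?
Substitute x = 0 into the relation:
x = 0: LHS = |0 + 1| = |1| = 1, RHS = |2·0| = |0| = 0; 1 < 0 — FAILS

Since the claim fails at x = 0, this value is a counterexample.

Answer: Yes, x = 0 is a counterexample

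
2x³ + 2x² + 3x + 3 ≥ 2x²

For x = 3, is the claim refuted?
Substitute x = 3 into the relation:
x = 3: LHS = 2·3³ + 2·3² + 3·3 + 3 = 84, RHS = 2·3² = 18; 84 ≥ 18 — holds

The claim holds here, so x = 3 is not a counterexample. (A counterexample exists elsewhere, e.g. x = -1.)

Answer: No, x = 3 is not a counterexample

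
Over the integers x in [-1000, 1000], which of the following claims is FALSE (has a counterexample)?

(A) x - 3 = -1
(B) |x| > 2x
(A) x = 0: LHS = 0 - 3 = -3; -3 = -1 — FAILS
(B) x = 0: LHS = |0| = 0, RHS = 2·0 = 0; 0 > 0 — FAILS

Answer: Both A and B are false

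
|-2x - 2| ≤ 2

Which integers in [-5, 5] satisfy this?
Holds for: {-2, -1, 0}
Fails for: {-5, -4, -3, 1, 2, 3, 4, 5}

Answer: {-2, -1, 0}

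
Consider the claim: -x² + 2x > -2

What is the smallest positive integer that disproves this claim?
Testing positive integers:
x = 1: LHS = -1² + 2·1 = 1; 1 > -2 — holds
x = 2: LHS = -2² + 2·2 = 0; 0 > -2 — holds
x = 3: LHS = -3² + 2·3 = -3; -3 > -2 — FAILS  ← smallest positive counterexample

Answer: x = 3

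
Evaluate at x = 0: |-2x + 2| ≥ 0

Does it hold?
x = 0: LHS = |-2·0 + 2| = |2| = 2; 2 ≥ 0 — holds

The relation is satisfied at x = 0.

Answer: Yes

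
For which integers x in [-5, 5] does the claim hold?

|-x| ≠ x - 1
Over all integers in [-5, 5], LHS − RHS is always positive; it is smallest at x = 0, where it equals 1:
x = 0: LHS = |-0| = |0| = 0, RHS = 0 - 1 = -1; 0 ≠ -1 — holds
At the ends of the range:
x = -5: LHS = |-(-5)| = |5| = 5, RHS = (-5) - 1 = -6; 5 ≠ -6 — holds
x = 5: LHS = |-5| = 5, RHS = 5 - 1 = 4; 5 ≠ 4 — holds
Hence LHS − RHS is never 0, i.e. the two sides are never equal, so the relation holds for every integer in [-5, 5].

Answer: All integers in [-5, 5]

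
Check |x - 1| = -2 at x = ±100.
x = 100: LHS = |100 - 1| = |99| = 99; 99 = -2 — FAILS
x = -100: LHS = |(-100) - 1| = |-101| = 101; 101 = -2 — FAILS

Answer: No, fails for both x = 100 and x = -100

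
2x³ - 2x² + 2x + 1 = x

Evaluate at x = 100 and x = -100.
x = 100: LHS = 2·100³ - 2·100² + 2·100 + 1 = 1980201; 1980201 = 100 — FAILS
x = -100: LHS = 2·(-100)³ - 2·(-100)² + 2·(-100) + 1 = -2020199; -2020199 = -100 — FAILS

Answer: No, fails for both x = 100 and x = -100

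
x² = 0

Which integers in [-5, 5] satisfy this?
Holds for: {0}
Fails for: {-5, -4, -3, -2, -1, 1, 2, 3, 4, 5}

Answer: {0}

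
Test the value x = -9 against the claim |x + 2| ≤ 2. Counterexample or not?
Substitute x = -9 into the relation:
x = -9: LHS = |(-9) + 2| = |-7| = 7; 7 ≤ 2 — FAILS

Since the claim fails at x = -9, this value is a counterexample.

Answer: Yes, x = -9 is a counterexample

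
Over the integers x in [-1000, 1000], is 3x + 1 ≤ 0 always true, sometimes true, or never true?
Holds at x = -1: LHS = 3·(-1) + 1 = -2; -2 ≤ 0 — holds
Fails at x = 0: LHS = 3·0 + 1 = 1; 1 ≤ 0 — FAILS
It is satisfied by some integers in the range but not all.

Answer: Sometimes true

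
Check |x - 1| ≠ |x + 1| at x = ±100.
x = 100: LHS = |100 - 1| = |99| = 99, RHS = |100 + 1| = |101| = 101; 99 ≠ 101 — holds
x = -100: LHS = |(-100) - 1| = |-101| = 101, RHS = |(-100) + 1| = |-99| = 99; 101 ≠ 99 — holds

Answer: Yes, holds for both x = 100 and x = -100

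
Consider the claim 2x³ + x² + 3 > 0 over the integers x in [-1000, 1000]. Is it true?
The claim fails at x = -2:
x = -2: LHS = 2·(-2)³ + (-2)² + 3 = -9; -9 > 0 — FAILS

Because a single integer refutes it, the statement is false.

Answer: False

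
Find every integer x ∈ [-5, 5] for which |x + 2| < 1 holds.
Holds for: {-2}
Fails for: {-5, -4, -3, -1, 0, 1, 2, 3, 4, 5}

Answer: {-2}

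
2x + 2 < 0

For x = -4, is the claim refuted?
Substitute x = -4 into the relation:
x = -4: LHS = 2·(-4) + 2 = -6; -6 < 0 — holds

The claim holds here, so x = -4 is not a counterexample. (A counterexample exists elsewhere, e.g. x = 0.)

Answer: No, x = -4 is not a counterexample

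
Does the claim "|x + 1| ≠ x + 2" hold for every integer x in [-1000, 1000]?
Track d = LHS − RHS over the integers in [-1000, 1000]. Equality would need d = 0, but d changes sign only between consecutive integers, jumping over 0:
x = -2: LHS = |(-2) + 1| = |-1| = 1, RHS = (-2) + 2 = 0; 1 ≠ 0 — holds  (d = 1)
x = -1: LHS = |(-1) + 1| = |0| = 0, RHS = (-1) + 2 = 1; 0 ≠ 1 — holds  (d = -1)
Away from these crossings d keeps a constant sign, and checking every integer in [-1000, 1000] confirms d ≠ 0 throughout. Hence the two sides are never equal, so the relation holds for every integer in [-1000, 1000].

No counterexample exists.

Answer: True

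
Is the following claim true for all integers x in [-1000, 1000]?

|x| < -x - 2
The claim fails at x = 0:
x = 0: LHS = |0| = 0, RHS = -0 - 2 = -2; 0 < -2 — FAILS

Because a single integer refutes it, the statement is false.

Answer: False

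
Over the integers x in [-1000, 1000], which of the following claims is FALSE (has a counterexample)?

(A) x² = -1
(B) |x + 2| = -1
(A) x = 0: LHS = 0² = 0; 0 = -1 — FAILS
(B) x = 0: LHS = |0 + 2| = |2| = 2; 2 = -1 — FAILS

Answer: Both A and B are false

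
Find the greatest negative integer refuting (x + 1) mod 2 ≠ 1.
Testing negative integers from -1 downward:
x = -1: LHS = ((-1) + 1) mod 2 = 0 mod 2 = 0; 0 ≠ 1 — holds
x = -2: LHS = ((-2) + 1) mod 2 = (-1) mod 2 = 1; 1 ≠ 1 — FAILS  ← closest negative counterexample to 0

Answer: x = -2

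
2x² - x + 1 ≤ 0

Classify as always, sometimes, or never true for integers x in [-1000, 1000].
Over all integers in [-1000, 1000], LHS − RHS is smallest at x = 0, where it equals 1:
x = 0: LHS = 2·0² - 0 + 1 = 1; 1 ≤ 0 — FAILS
At the ends of the range:
x = -1000: LHS = 2·(-1000)² - (-1000) + 1 = 2001001; 2001001 ≤ 0 — FAILS
x = 1000: LHS = 2·1000² - 1000 + 1 = 1999001; 1999001 ≤ 0 — FAILS
Hence LHS − RHS is never zero or negative, i.e. LHS > RHS throughout, so the claimed relation (≤) fails for every integer in [-1000, 1000].

No integer in the range satisfies it.

Answer: Never true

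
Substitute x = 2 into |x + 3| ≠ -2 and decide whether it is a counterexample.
Substitute x = 2 into the relation:
x = 2: LHS = |2 + 3| = |5| = 5; 5 ≠ -2 — holds

The relation holds at x = 2, so it is not a counterexample.

Answer: No, x = 2 is not a counterexample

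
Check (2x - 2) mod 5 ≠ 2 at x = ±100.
x = 100: LHS = (2·100 - 2) mod 5 = 198 mod 5 = 3; 3 ≠ 2 — holds
x = -100: LHS = (2·(-100) - 2) mod 5 = (-202) mod 5 = 3; 3 ≠ 2 — holds

Answer: Yes, holds for both x = 100 and x = -100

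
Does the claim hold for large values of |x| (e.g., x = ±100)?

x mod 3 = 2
x = 100: LHS = 100 mod 3 = 1; 1 = 2 — FAILS
x = -100: LHS = (-100) mod 3 = 2; 2 = 2 — holds

Answer: Partially: fails for x = 100, holds for x = -100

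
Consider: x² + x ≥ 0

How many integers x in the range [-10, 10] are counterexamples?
Over all integers in [-10, 10], LHS − RHS is smallest at x = 0, where it equals 0:
x = 0: LHS = 0² + 0 = 0; 0 ≥ 0 — holds
At the ends of the range:
x = -10: LHS = (-10)² + (-10) = 90; 90 ≥ 0 — holds
x = 10: LHS = 10² + 10 = 110; 110 ≥ 0 — holds
Hence LHS − RHS is never negative, i.e. LHS ≥ RHS throughout, so the relation holds for every integer in [-10, 10].

No counterexample appears in that range.

Answer: 0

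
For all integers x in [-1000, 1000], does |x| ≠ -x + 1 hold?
Track d = LHS − RHS over the integers in [-1000, 1000]. Equality would need d = 0, but d changes sign only between consecutive integers, jumping over 0:
x = 0: LHS = |0| = 0, RHS = -0 + 1 = 1; 0 ≠ 1 — holds  (d = -1)
x = 1: LHS = |1| = 1, RHS = -1 + 1 = 0; 1 ≠ 0 — holds  (d = 1)
Away from these crossings d keeps a constant sign, and checking every integer in [-1000, 1000] confirms d ≠ 0 throughout. Hence the two sides are never equal, so the relation holds for every integer in [-1000, 1000].

No counterexample exists.

Answer: True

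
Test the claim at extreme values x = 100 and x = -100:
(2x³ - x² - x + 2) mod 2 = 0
x = 100: LHS = (2·100³ - 100² - 100 + 2) mod 2 = 1989902 mod 2 = 0; 0 = 0 — holds
x = -100: LHS = (2·(-100)³ - (-100)² - (-100) + 2) mod 2 = (-2009898) mod 2 = 0; 0 = 0 — holds

Answer: Yes, holds for both x = 100 and x = -100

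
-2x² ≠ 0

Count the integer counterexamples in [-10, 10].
Counterexamples in [-10, 10]: {0}.

Counting them gives 1 values.

Answer: 1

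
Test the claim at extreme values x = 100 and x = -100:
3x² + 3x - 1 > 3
x = 100: LHS = 3·100² + 3·100 - 1 = 30299; 30299 > 3 — holds
x = -100: LHS = 3·(-100)² + 3·(-100) - 1 = 29699; 29699 > 3 — holds

Answer: Yes, holds for both x = 100 and x = -100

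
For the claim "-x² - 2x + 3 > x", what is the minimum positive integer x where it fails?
Testing positive integers:
x = 1: LHS = -1² - 2·1 + 3 = 0; 0 > 1 — FAILS  ← smallest positive counterexample

Answer: x = 1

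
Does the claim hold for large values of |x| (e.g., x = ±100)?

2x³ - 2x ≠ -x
x = 100: LHS = 2·100³ - 2·100 = 1999800; 1999800 ≠ -100 — holds
x = -100: LHS = 2·(-100)³ - 2·(-100) = -1999800, RHS = -(-100) = 100; -1999800 ≠ 100 — holds

Answer: Yes, holds for both x = 100 and x = -100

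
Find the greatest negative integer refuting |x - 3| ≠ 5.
Testing negative integers from -1 downward:
x = -1: LHS = |(-1) - 3| = |-4| = 4; 4 ≠ 5 — holds
x = -2: LHS = |(-2) - 3| = |-5| = 5; 5 ≠ 5 — FAILS  ← closest negative counterexample to 0

Answer: x = -2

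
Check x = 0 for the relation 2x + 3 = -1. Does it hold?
x = 0: LHS = 2·0 + 3 = 3; 3 = -1 — FAILS

The relation fails at x = 0, so x = 0 is a counterexample.

Answer: No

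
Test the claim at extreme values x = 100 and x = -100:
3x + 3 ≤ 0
x = 100: LHS = 3·100 + 3 = 303; 303 ≤ 0 — FAILS
x = -100: LHS = 3·(-100) + 3 = -297; -297 ≤ 0 — holds

Answer: Partially: fails for x = 100, holds for x = -100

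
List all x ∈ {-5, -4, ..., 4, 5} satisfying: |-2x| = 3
Track d = LHS − RHS over the integers in [-5, 5]. Equality would need d = 0, but d changes sign only between consecutive integers, jumping over 0:
x = -2: LHS = |-2·(-2)| = |4| = 4; 4 = 3 — FAILS  (d = 1)
x = -1: LHS = |-2·(-1)| = |2| = 2; 2 = 3 — FAILS  (d = -1)
x = 1: LHS = |-2·1| = |-2| = 2; 2 = 3 — FAILS  (d = -1)
x = 2: LHS = |-2·2| = |-4| = 4; 4 = 3 — FAILS  (d = 1)
Away from these crossings d keeps a constant sign, and checking every integer in [-5, 5] confirms d ≠ 0 throughout. Hence the two sides are never equal, so the claimed relation (=) fails for every integer in [-5, 5].

Answer: None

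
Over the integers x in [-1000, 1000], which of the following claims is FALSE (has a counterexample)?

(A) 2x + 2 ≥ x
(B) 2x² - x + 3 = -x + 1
(A) x = -3: LHS = 2·(-3) + 2 = -4; -4 ≥ -3 — FAILS
(B) x = 0: LHS = 2·0² - 0 + 3 = 3, RHS = -0 + 1 = 1; 3 = 1 — FAILS

Answer: Both A and B are false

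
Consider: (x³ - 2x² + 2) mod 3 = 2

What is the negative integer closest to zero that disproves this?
Testing negative integers from -1 downward:
x = -1: LHS = ((-1)³ - 2·(-1)² + 2) mod 3 = (-1) mod 3 = 2; 2 = 2 — holds
x = -2: LHS = ((-2)³ - 2·(-2)² + 2) mod 3 = (-14) mod 3 = 1; 1 = 2 — FAILS  ← closest negative counterexample to 0

Answer: x = -2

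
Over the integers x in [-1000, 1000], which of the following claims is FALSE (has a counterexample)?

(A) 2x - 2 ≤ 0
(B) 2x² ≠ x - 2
(A) x = 2: LHS = 2·2 - 2 = 2; 2 ≤ 0 — FAILS

(B) Over all integers in [-1000, 1000], LHS − RHS is always positive; it is smallest at x = 0, where it equals 2:
x = 0: LHS = 2·0² = 0, RHS = 0 - 2 = -2; 0 ≠ -2 — holds
At the ends of the range:
x = -1000: LHS = 2·(-1000)² = 2000000, RHS = (-1000) - 2 = -1002; 2000000 ≠ -1002 — holds
x = 1000: LHS = 2·1000² = 2000000, RHS = 1000 - 2 = 998; 2000000 ≠ 998 — holds
Hence LHS − RHS is never 0, i.e. the two sides are never equal, so the relation holds for every integer in [-1000, 1000].

Only (A) has a counterexample.

Answer: A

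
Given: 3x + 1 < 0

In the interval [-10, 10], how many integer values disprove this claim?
Counterexamples in [-10, 10]: {0, 1, 2, 3, 4, 5, 6, 7, 8, 9, 10}.

Counting them gives 11 values.

Answer: 11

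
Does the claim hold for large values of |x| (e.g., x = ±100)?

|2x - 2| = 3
x = 100: LHS = |2·100 - 2| = |198| = 198; 198 = 3 — FAILS
x = -100: LHS = |2·(-100) - 2| = |-202| = 202; 202 = 3 — FAILS

Answer: No, fails for both x = 100 and x = -100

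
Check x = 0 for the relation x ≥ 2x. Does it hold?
x = 0: RHS = 2·0 = 0; 0 ≥ 0 — holds

The relation is satisfied at x = 0.

Answer: Yes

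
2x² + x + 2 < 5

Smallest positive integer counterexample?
Testing positive integers:
x = 1: LHS = 2·1² + 1 + 2 = 5; 5 < 5 — FAILS  ← smallest positive counterexample

Answer: x = 1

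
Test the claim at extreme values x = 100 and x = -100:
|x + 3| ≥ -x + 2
x = 100: LHS = |100 + 3| = |103| = 103, RHS = -100 + 2 = -98; 103 ≥ -98 — holds
x = -100: LHS = |(-100) + 3| = |-97| = 97, RHS = -(-100) + 2 = 102; 97 ≥ 102 — FAILS

Answer: Partially: holds for x = 100, fails for x = -100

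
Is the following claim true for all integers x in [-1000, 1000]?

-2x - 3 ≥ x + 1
The claim fails at x = 0:
x = 0: LHS = -2·0 - 3 = -3, RHS = 0 + 1 = 1; -3 ≥ 1 — FAILS

Because a single integer refutes it, the statement is false.

Answer: False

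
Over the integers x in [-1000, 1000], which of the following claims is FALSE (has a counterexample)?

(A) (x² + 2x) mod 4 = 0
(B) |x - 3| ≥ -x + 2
(A) x = 1: LHS = (1² + 2·1) mod 4 = 3 mod 4 = 3; 3 = 0 — FAILS

(B) Over all integers in [-1000, 1000], LHS − RHS is smallest at x = 0, where it equals 1:
x = 0: LHS = |0 - 3| = |-3| = 3, RHS = -0 + 2 = 2; 3 ≥ 2 — holds
At the ends of the range:
x = -1000: LHS = |(-1000) - 3| = |-1003| = 1003, RHS = -(-1000) + 2 = 1002; 1003 ≥ 1002 — holds
x = 1000: LHS = |1000 - 3| = |997| = 997, RHS = -1000 + 2 = -998; 997 ≥ -998 — holds
Hence LHS − RHS is never negative, i.e. LHS ≥ RHS throughout, so the relation holds for every integer in [-1000, 1000].

Only (A) has a counterexample.

Answer: A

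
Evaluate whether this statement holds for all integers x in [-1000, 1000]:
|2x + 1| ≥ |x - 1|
The claim fails at x = -1:
x = -1: LHS = |2·(-1) + 1| = |-1| = 1, RHS = |(-1) - 1| = |-2| = 2; 1 ≥ 2 — FAILS

Because a single integer refutes it, the statement is false.

Answer: False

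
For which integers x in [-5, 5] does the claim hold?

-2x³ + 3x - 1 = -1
Holds for: {0}
Fails for: {-5, -4, -3, -2, -1, 1, 2, 3, 4, 5}

Answer: {0}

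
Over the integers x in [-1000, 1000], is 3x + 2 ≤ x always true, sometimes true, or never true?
Holds at x = -1: LHS = 3·(-1) + 2 = -1; -1 ≤ -1 — holds
Fails at x = 0: LHS = 3·0 + 2 = 2; 2 ≤ 0 — FAILS
It is satisfied by some integers in the range but not all.

Answer: Sometimes true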